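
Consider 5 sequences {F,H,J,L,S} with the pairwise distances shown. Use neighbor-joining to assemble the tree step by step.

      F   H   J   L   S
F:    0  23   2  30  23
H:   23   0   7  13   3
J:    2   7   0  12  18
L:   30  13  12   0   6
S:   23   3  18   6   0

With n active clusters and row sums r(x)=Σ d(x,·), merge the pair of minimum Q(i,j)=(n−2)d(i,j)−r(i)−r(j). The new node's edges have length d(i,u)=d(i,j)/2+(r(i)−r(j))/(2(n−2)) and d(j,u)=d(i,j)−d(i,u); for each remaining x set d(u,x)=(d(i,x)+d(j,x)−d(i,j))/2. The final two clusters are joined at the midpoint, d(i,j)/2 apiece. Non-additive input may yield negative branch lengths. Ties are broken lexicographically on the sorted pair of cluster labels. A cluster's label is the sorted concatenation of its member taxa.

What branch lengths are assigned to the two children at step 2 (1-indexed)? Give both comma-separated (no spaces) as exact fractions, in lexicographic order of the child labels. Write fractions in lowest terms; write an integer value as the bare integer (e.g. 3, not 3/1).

step 1: merge (F,J) at d=2, Q=-111; branch lengths F→15/2, J→-11/2; new cluster FJ
  updated: d(FJ,H)=14, d(FJ,L)=20, d(FJ,S)=39/2
step 2: merge (FJ,H) at d=14, Q=-111/2; branch lengths FJ→103/8, H→9/8; new cluster FHJ
  updated: d(FHJ,L)=19/2, d(FHJ,S)=17/4
step 3: merge (FHJ,L) at d=19/2, Q=-79/4; branch lengths FHJ→31/8, L→45/8; new cluster FHJL
  updated: d(FHJL,S)=3/8
step 4: merge (FHJL,S) at d=3/8; branch lengths FHJL→3/16, S→3/16; new cluster FHJLS
final tree: ((((F:15/2,J:-11/2):103/8,H:9/8):31/8,L:45/8):3/16,S:3/16)
total length: 207/8

103/8,9/8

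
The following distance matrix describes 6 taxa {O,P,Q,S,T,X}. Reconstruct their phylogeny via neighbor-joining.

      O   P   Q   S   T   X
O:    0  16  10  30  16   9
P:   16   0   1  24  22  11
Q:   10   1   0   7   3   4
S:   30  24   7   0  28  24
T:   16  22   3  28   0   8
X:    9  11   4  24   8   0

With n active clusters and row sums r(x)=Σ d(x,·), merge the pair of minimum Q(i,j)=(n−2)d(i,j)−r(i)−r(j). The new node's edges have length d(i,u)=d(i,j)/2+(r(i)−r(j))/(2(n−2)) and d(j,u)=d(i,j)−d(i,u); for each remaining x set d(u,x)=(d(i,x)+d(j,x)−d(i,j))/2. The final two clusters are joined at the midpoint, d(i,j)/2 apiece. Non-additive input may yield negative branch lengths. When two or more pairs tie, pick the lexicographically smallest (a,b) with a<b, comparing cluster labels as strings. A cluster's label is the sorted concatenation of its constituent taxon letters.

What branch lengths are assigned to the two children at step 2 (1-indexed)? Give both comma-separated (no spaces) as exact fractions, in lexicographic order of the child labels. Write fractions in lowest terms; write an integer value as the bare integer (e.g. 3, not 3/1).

1. join Q+S (d=7, Q=-110) ⇒ QS; edges |Q|=-15/2, |S|=29/2
  updated: d(O,QS)=33/2, d(P,QS)=9, d(QS,T)=12, d(QS,X)=21/2
2. join P+QS (d=9, Q=-79) ⇒ PQS; edges |P|=37/6, |QS|=17/6
  updated: d(O,PQS)=47/4, d(PQS,T)=25/2, d(PQS,X)=25/4
3. join O+PQS (d=47/4, Q=-175/4) ⇒ OPQS; edges |O|=119/16, |PQS|=69/16
  updated: d(OPQS,T)=67/8, d(OPQS,X)=7/4
4. join OPQS+T (d=67/8, Q=-145/8) ⇒ OPQST; edges |OPQS|=17/16, |T|=117/16
  updated: d(OPQST,X)=11/16
5. join OPQST+X (d=11/16) ⇒ OPQSTX; edges |OPQST|=11/32, |X|=11/32
final tree: (((O:119/16,(P:37/6,(Q:-15/2,S:29/2):17/6):69/16):17/16,T:117/16):11/32,X:11/32)
total length: 589/16

37/6,17/6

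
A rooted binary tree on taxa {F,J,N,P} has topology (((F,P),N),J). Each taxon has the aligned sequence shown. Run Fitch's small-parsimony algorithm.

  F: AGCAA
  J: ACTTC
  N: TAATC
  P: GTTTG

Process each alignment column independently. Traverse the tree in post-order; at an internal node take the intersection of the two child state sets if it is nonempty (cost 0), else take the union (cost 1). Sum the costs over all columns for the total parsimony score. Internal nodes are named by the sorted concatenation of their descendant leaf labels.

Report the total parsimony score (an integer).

site 0, node FP: F={A} ∪ P={G} → {A,G} (+1)
site 0, node FNP: FP={A,G} ∪ N={T} → {A,G,T} (+1)
site 0, node FJNP: FNP={A,G,T} ∩ J={A} → {A} (+0)
site 1, node FP: F={G} ∪ P={T} → {G,T} (+1)
site 1, node FNP: FP={G,T} ∪ N={A} → {A,G,T} (+1)
site 1, node FJNP: FNP={A,G,T} ∪ J={C} → {A,C,G,T} (+1)
site 2, node FP: F={C} ∪ P={T} → {C,T} (+1)
site 2, node FNP: FP={C,T} ∪ N={A} → {A,C,T} (+1)
site 2, node FJNP: FNP={A,C,T} ∩ J={T} → {T} (+0)
site 3, node FP: F={A} ∪ P={T} → {A,T} (+1)
site 3, node FNP: FP={A,T} ∩ N={T} → {T} (+0)
site 3, node FJNP: FNP={T} ∩ J={T} → {T} (+0)
site 4, node FP: F={A} ∪ P={G} → {A,G} (+1)
site 4, node FNP: FP={A,G} ∪ N={C} → {A,C,G} (+1)
site 4, node FJNP: FNP={A,C,G} ∩ J={C} → {C} (+0)
per-site changes: [2, 3, 2, 1, 2]; total = 10

10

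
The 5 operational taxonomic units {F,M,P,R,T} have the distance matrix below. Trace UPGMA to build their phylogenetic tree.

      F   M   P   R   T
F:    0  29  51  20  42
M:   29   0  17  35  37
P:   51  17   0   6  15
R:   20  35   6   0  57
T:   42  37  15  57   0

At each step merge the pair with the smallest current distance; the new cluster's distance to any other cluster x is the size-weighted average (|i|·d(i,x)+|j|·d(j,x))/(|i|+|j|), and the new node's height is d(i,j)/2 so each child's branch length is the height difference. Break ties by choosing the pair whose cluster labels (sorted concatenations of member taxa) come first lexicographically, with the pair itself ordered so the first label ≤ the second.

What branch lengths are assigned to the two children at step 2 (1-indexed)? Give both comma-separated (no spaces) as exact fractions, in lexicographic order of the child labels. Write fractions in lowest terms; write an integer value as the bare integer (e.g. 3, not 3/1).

step 1: merge (P,R) at d=6; branch lengths P→3, R→3; new cluster PR
  updated: d(F,PR)=71/2, d(M,PR)=26, d(PR,T)=36
step 2: merge (M,PR) at d=26; branch lengths M→13, PR→10; new cluster MPR
  updated: d(F,MPR)=100/3, d(MPR,T)=109/3
step 3: merge (F,MPR) at d=100/3; branch lengths F→50/3, MPR→11/3; new cluster FMPR
  updated: d(FMPR,T)=151/4
step 4: merge (FMPR,T) at d=151/4; branch lengths FMPR→53/24, T→151/8; new cluster FMPRT
final tree: ((F:50/3,(M:13,(P:3,R:3):10):11/3):53/24,T:151/8)
total length: 845/12

13,10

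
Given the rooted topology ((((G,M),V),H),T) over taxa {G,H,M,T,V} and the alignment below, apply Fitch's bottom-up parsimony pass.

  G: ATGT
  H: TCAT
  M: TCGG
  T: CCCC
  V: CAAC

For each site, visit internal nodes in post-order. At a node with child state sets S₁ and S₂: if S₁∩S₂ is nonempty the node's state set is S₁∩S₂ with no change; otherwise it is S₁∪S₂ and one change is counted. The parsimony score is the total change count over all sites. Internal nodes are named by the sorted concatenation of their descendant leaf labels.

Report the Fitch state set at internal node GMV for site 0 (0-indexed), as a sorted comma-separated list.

[col 0] GM: children G:{A}, M:{T} ∪→ {A,T}; cost 1
[col 0] GMV: children GM:{A,T}, V:{C} ∪→ {A,C,T}; cost 1
[col 0] GHMV: children GMV:{A,C,T}, H:{T} ∩→ {T}; cost 0
[col 0] GHMTV: children GHMV:{T}, T:{C} ∪→ {C,T}; cost 1
[col 1] GM: children G:{T}, M:{C} ∪→ {C,T}; cost 1
[col 1] GMV: children GM:{C,T}, V:{A} ∪→ {A,C,T}; cost 1
[col 1] GHMV: children GMV:{A,C,T}, H:{C} ∩→ {C}; cost 0
[col 1] GHMTV: children GHMV:{C}, T:{C} ∩→ {C}; cost 0
[col 2] GM: children G:{G}, M:{G} ∩→ {G}; cost 0
[col 2] GMV: children GM:{G}, V:{A} ∪→ {A,G}; cost 1
[col 2] GHMV: children GMV:{A,G}, H:{A} ∩→ {A}; cost 0
[col 2] GHMTV: children GHMV:{A}, T:{C} ∪→ {A,C}; cost 1
[col 3] GM: children G:{T}, M:{G} ∪→ {G,T}; cost 1
[col 3] GMV: children GM:{G,T}, V:{C} ∪→ {C,G,T}; cost 1
[col 3] GHMV: children GMV:{C,G,T}, H:{T} ∩→ {T}; cost 0
[col 3] GHMTV: children GHMV:{T}, T:{C} ∪→ {C,T}; cost 1
per-site changes: [3, 2, 2, 3]; total = 10

A,C,T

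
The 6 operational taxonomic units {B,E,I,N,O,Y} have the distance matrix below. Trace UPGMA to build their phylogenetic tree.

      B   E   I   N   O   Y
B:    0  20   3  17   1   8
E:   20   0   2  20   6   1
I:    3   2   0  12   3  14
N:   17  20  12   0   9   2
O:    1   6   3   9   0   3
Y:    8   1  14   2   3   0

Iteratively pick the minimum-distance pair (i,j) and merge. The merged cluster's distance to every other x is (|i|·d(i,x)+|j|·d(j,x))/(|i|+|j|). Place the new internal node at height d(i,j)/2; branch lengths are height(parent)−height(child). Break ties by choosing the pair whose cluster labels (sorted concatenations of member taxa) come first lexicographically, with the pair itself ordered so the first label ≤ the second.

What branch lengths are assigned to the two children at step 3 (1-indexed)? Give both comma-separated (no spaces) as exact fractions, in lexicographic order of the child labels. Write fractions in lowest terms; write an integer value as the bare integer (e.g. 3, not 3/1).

1. join B+O (d=1) ⇒ BO; edges |B|=1/2, |O|=1/2
  updated: d(BO,E)=13, d(BO,I)=3, d(BO,N)=13, d(BO,Y)=11/2
2. join E+Y (d=1) ⇒ EY; edges |E|=1/2, |Y|=1/2
  updated: d(BO,EY)=37/4, d(EY,I)=8, d(EY,N)=11
3. join BO+I (d=3) ⇒ BIO; edges |BO|=1, |I|=3/2
  updated: d(BIO,EY)=53/6, d(BIO,N)=38/3
4. join BIO+EY (d=53/6) ⇒ BEIOY; edges |BIO|=35/12, |EY|=47/12
  updated: d(BEIOY,N)=12
5. join BEIOY+N (d=12) ⇒ BEINOY; edges |BEIOY|=19/12, |N|=6
final tree: ((((B:1/2,O:1/2):1,I:3/2):35/12,(E:1/2,Y:1/2):47/12):19/12,N:6)
total length: 227/12

1,3/2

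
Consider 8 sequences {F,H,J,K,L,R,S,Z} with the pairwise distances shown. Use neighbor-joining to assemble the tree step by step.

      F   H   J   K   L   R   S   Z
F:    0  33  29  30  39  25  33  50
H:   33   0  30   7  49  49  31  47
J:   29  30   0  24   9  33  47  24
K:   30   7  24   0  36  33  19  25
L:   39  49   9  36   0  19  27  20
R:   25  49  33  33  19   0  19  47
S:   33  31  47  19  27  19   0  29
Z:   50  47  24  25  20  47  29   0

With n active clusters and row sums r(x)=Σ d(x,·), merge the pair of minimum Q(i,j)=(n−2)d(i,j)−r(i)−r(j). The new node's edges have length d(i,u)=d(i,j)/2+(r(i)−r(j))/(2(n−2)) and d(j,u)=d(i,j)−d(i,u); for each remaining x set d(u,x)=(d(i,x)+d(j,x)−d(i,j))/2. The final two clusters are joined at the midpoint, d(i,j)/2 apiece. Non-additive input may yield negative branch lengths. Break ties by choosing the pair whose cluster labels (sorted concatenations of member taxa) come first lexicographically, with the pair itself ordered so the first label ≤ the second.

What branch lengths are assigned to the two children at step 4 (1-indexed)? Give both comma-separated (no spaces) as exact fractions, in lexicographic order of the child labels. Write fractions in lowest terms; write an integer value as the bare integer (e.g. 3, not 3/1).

85/6,65/6

iteration 1: select H,K (d=7, Q=-378); attach at lengths (19/2, -5/2); label the merged cluster HK
  updated: d(F,HK)=28, d(HK,J)=47/2, d(HK,L)=39, d(HK,R)=75/2, d(HK,S)=43/2, d(HK,Z)=65/2
iteration 2: select J,L (d=9, Q=-547/2); attach at lengths (23/4, 13/4); label the merged cluster JL
  updated: d(F,JL)=59/2, d(HK,JL)=107/4, d(JL,R)=43/2, d(JL,S)=65/2, d(JL,Z)=35/2
iteration 3: select JL,Z (d=35/2, Q=-935/4); attach at lengths (87/32, 473/32); label the merged cluster JLZ
  updated: d(F,JLZ)=31, d(HK,JLZ)=167/8, d(JLZ,R)=51/2, d(JLZ,S)=22
iteration 4: select F,R (d=25, Q=-149); attach at lengths (85/6, 65/6); label the merged cluster FR
  updated: d(FR,HK)=81/4, d(FR,JLZ)=63/4, d(FR,S)=27/2
iteration 5: select FR,S (d=27/2, Q=-159/2); attach at lengths (39/8, 69/8); label the merged cluster FRS
  updated: d(FRS,HK)=113/8, d(FRS,JLZ)=97/8
iteration 6: select FRS,HK (d=113/8, Q=-377/8); attach at lengths (43/16, 183/16); label the merged cluster FHKRS
  updated: d(FHKRS,JLZ)=151/16
iteration 7: select FHKRS,JLZ (d=151/16); attach at lengths (151/32, 151/32); label the merged cluster FHJKLRSZ
final tree: ((((F:85/6,R:65/6):39/8,S:69/8):43/16,(H:19/2,K:-5/2):183/16):151/32,((J:23/4,L:13/4):87/32,Z:473/32):151/32)
total length: 1529/16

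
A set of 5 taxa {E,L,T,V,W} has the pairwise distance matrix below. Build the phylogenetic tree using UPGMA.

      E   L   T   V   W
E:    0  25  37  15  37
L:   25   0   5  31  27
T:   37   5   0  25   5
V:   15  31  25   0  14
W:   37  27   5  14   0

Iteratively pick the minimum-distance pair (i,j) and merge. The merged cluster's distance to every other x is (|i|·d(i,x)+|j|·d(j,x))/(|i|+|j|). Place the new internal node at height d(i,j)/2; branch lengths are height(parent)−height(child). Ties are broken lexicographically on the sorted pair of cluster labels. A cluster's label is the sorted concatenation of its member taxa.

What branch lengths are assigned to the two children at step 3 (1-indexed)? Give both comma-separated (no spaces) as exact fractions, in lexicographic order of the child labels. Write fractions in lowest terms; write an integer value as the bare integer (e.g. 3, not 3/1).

1. join L+T (d=5) ⇒ LT; edges |L|=5/2, |T|=5/2
  updated: d(E,LT)=31, d(LT,V)=28, d(LT,W)=16
2. join V+W (d=14) ⇒ VW; edges |V|=7, |W|=7
  updated: d(E,VW)=26, d(LT,VW)=22
3. join LT+VW (d=22) ⇒ LTVW; edges |LT|=17/2, |VW|=4
  updated: d(E,LTVW)=57/2
4. join E+LTVW (d=57/2) ⇒ ELTVW; edges |E|=57/4, |LTVW|=13/4
final tree: (E:57/4,((L:5/2,T:5/2):17/2,(V:7,W:7):4):13/4)
total length: 49

17/2,4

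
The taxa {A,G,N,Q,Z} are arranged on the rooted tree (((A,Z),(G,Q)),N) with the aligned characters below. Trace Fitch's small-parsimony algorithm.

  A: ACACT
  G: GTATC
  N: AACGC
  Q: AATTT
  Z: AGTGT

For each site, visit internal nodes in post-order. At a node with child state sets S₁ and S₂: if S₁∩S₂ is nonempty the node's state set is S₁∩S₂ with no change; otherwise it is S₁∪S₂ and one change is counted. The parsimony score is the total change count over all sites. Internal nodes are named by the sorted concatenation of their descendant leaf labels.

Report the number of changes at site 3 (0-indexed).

2

[col 0] AZ: children A:{A}, Z:{A} ∩→ {A}; cost 0
[col 0] GQ: children G:{G}, Q:{A} ∪→ {A,G}; cost 1
[col 0] AGQZ: children AZ:{A}, GQ:{A,G} ∩→ {A}; cost 0
[col 0] AGNQZ: children AGQZ:{A}, N:{A} ∩→ {A}; cost 0
[col 1] AZ: children A:{C}, Z:{G} ∪→ {C,G}; cost 1
[col 1] GQ: children G:{T}, Q:{A} ∪→ {A,T}; cost 1
[col 1] AGQZ: children AZ:{C,G}, GQ:{A,T} ∪→ {A,C,G,T}; cost 1
[col 1] AGNQZ: children AGQZ:{A,C,G,T}, N:{A} ∩→ {A}; cost 0
[col 2] AZ: children A:{A}, Z:{T} ∪→ {A,T}; cost 1
[col 2] GQ: children G:{A}, Q:{T} ∪→ {A,T}; cost 1
[col 2] AGQZ: children AZ:{A,T}, GQ:{A,T} ∩→ {A,T}; cost 0
[col 2] AGNQZ: children AGQZ:{A,T}, N:{C} ∪→ {A,C,T}; cost 1
[col 3] AZ: children A:{C}, Z:{G} ∪→ {C,G}; cost 1
[col 3] GQ: children G:{T}, Q:{T} ∩→ {T}; cost 0
[col 3] AGQZ: children AZ:{C,G}, GQ:{T} ∪→ {C,G,T}; cost 1
[col 3] AGNQZ: children AGQZ:{C,G,T}, N:{G} ∩→ {G}; cost 0
[col 4] AZ: children A:{T}, Z:{T} ∩→ {T}; cost 0
[col 4] GQ: children G:{C}, Q:{T} ∪→ {C,T}; cost 1
[col 4] AGQZ: children AZ:{T}, GQ:{C,T} ∩→ {T}; cost 0
[col 4] AGNQZ: children AGQZ:{T}, N:{C} ∪→ {C,T}; cost 1
per-site changes: [1, 3, 3, 2, 2]; total = 11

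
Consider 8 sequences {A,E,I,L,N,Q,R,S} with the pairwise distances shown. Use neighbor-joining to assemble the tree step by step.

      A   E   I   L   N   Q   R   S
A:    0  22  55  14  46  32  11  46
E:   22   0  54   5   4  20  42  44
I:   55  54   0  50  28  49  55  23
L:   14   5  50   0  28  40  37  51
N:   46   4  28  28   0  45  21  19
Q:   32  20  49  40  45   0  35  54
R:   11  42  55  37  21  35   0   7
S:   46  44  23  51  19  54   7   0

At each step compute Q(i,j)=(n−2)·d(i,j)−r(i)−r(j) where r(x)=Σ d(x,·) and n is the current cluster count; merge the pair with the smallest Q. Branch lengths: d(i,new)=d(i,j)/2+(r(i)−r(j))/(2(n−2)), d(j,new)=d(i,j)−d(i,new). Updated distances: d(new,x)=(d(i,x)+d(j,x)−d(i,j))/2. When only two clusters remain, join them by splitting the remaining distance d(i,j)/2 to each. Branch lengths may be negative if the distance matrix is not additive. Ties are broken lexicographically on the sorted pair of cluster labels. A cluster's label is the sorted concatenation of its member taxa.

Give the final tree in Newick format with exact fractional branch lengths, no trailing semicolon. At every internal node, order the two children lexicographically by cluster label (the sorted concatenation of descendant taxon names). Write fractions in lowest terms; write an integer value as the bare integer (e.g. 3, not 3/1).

step 1: merge (I,S) at d=23, Q=-420; branch lengths I→52/3, S→17/3; new cluster IS
  updated: d(A,IS)=39, d(E,IS)=75/2, d(IS,L)=39, d(IS,N)=12, d(IS,Q)=40, d(IS,R)=39/2
step 2: merge (IS,N) at d=12, Q=-283; branch lengths IS→91/10, N→29/10; new cluster INS
  updated: d(A,INS)=73/2, d(E,INS)=59/4, d(INS,L)=55/2, d(INS,Q)=73/2, d(INS,R)=57/4
step 3: merge (INS,R) at d=57/4, Q=-847/4; branch lengths INS→189/32, R→267/32; new cluster INRS
  updated: d(A,INRS)=133/8, d(E,INRS)=85/4, d(INRS,L)=201/8, d(INRS,Q)=229/8
step 4: merge (E,L) at d=5, Q=-1099/8; branch lengths E→-7/48, L→247/48; new cluster EL
  updated: d(A,EL)=31/2, d(EL,INRS)=331/16, d(EL,Q)=55/2
step 5: merge (A,EL) at d=31/2, Q=-1549/16; branch lengths A→503/64, EL→489/64; new cluster AEL
  updated: d(AEL,INRS)=349/32, d(AEL,Q)=22
step 6: merge (AEL,INRS) at d=349/32, Q=-1969/32; branch lengths AEL→137/64, INRS→561/64; new cluster AEILNRS
  updated: d(AEILNRS,Q)=1271/64
step 7: merge (AEILNRS,Q) at d=1271/64; branch lengths AEILNRS→1271/128, Q→1271/128; new cluster AEILNQRS
final tree: (((A:503/64,(E:-7/48,L:247/48):489/64):137/64,(((I:52/3,S:17/3):91/10,N:29/10):189/32,R:267/32):561/64):1271/128,Q:1271/128)
total length: 6433/64

(((A:503/64,(E:-7/48,L:247/48):489/64):137/64,(((I:52/3,S:17/3):91/10,N:29/10):189/32,R:267/32):561/64):1271/128,Q:1271/128)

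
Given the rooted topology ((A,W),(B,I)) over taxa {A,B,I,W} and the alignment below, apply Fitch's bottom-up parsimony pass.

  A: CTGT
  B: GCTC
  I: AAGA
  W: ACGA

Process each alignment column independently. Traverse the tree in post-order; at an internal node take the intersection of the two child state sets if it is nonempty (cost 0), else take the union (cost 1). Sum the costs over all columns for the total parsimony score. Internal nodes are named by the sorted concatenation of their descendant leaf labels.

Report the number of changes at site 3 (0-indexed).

site 0, node AW: A={C} ∪ W={A} → {A,C} (+1)
site 0, node BI: B={G} ∪ I={A} → {A,G} (+1)
site 0, node ABIW: AW={A,C} ∩ BI={A,G} → {A} (+0)
site 1, node AW: A={T} ∪ W={C} → {C,T} (+1)
site 1, node BI: B={C} ∪ I={A} → {A,C} (+1)
site 1, node ABIW: AW={C,T} ∩ BI={A,C} → {C} (+0)
site 2, node AW: A={G} ∩ W={G} → {G} (+0)
site 2, node BI: B={T} ∪ I={G} → {G,T} (+1)
site 2, node ABIW: AW={G} ∩ BI={G,T} → {G} (+0)
site 3, node AW: A={T} ∪ W={A} → {A,T} (+1)
site 3, node BI: B={C} ∪ I={A} → {A,C} (+1)
site 3, node ABIW: AW={A,T} ∩ BI={A,C} → {A} (+0)
per-site changes: [2, 2, 1, 2]; total = 7

2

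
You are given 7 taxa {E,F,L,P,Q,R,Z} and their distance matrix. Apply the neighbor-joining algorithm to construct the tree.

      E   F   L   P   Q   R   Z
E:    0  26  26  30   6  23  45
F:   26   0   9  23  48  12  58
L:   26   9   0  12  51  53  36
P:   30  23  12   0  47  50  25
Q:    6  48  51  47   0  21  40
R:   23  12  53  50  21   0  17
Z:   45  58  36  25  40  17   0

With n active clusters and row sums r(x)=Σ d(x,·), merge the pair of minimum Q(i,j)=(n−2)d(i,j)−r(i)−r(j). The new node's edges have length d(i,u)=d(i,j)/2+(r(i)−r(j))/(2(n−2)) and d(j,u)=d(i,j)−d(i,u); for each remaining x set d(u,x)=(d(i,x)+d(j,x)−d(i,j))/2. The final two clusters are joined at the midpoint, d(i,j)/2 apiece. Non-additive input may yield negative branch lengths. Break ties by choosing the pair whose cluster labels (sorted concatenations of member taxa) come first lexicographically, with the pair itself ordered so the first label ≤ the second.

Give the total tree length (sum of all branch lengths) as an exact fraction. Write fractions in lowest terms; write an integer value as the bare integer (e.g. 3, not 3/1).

317/4

step 1: merge (E,Q) at d=6, Q=-339; branch lengths E→-27/10, Q→87/10; new cluster EQ
  updated: d(EQ,F)=34, d(EQ,L)=71/2, d(EQ,P)=71/2, d(EQ,R)=19, d(EQ,Z)=79/2
step 2: merge (R,Z) at d=17, Q=-517/2; branch lengths R→87/16, Z→185/16; new cluster RZ
  updated: d(EQ,RZ)=83/4, d(F,RZ)=53/2, d(L,RZ)=36, d(P,RZ)=29
step 3: merge (EQ,RZ) at d=83/4, Q=-703/4; branch lengths EQ→101/8, RZ→65/8; new cluster EQRZ
  updated: d(EQRZ,F)=159/8, d(EQRZ,L)=203/8, d(EQRZ,P)=175/8
step 4: merge (EQRZ,P) at d=175/8, Q=-321/4; branch lengths EQRZ→27/2, P→67/8; new cluster EPQRZ
  updated: d(EPQRZ,F)=21/2, d(EPQRZ,L)=31/4
step 5: merge (EPQRZ,F) at d=21/2, Q=-109/4; branch lengths EPQRZ→37/8, F→47/8; new cluster EFPQRZ
  updated: d(EFPQRZ,L)=25/8
step 6: merge (EFPQRZ,L) at d=25/8; branch lengths EFPQRZ→25/16, L→25/16; new cluster EFLPQRZ
final tree: (((((E:-27/10,Q:87/10):101/8,(R:87/16,Z:185/16):65/8):27/2,P:67/8):37/8,F:47/8):25/16,L:25/16)
total length: 317/4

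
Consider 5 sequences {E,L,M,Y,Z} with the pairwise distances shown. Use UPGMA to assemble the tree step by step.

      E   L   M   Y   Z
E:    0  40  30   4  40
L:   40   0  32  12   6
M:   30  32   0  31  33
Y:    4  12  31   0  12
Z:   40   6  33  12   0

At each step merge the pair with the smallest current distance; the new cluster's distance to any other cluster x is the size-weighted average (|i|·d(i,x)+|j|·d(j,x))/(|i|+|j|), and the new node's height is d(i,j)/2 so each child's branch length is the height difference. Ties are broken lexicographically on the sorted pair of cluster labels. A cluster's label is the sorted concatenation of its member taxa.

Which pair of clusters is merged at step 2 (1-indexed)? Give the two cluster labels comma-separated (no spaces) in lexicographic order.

iteration 1: select E,Y (d=4); attach at lengths (2, 2); label the merged cluster EY
  updated: d(EY,L)=26, d(EY,M)=61/2, d(EY,Z)=26
iteration 2: select L,Z (d=6); attach at lengths (3, 3); label the merged cluster LZ
  updated: d(EY,LZ)=26, d(LZ,M)=65/2
iteration 3: select EY,LZ (d=26); attach at lengths (11, 10); label the merged cluster ELYZ
  updated: d(ELYZ,M)=63/2
iteration 4: select ELYZ,M (d=63/2); attach at lengths (11/4, 63/4); label the merged cluster ELMYZ
final tree: (((E:2,Y:2):11,(L:3,Z:3):10):11/4,M:63/4)
total length: 99/2

L,Z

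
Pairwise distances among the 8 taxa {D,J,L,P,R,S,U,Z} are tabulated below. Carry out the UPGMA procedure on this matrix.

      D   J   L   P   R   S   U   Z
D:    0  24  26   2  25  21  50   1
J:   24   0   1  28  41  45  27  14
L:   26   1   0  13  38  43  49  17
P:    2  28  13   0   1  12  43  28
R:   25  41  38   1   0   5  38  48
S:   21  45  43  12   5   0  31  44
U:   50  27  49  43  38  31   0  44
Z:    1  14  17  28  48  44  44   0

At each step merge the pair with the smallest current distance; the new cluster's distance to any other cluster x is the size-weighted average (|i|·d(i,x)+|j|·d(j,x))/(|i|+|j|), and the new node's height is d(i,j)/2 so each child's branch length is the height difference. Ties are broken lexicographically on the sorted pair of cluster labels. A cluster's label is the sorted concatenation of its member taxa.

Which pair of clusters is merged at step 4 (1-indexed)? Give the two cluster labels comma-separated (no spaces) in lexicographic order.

PR,S

iteration 1: select D,Z (d=1); attach at lengths (1/2, 1/2); label the merged cluster DZ
  updated: d(DZ,J)=19, d(DZ,L)=43/2, d(DZ,P)=15, d(DZ,R)=73/2, d(DZ,S)=65/2, d(DZ,U)=47
iteration 2: select J,L (d=1); attach at lengths (1/2, 1/2); label the merged cluster JL
  updated: d(DZ,JL)=81/4, d(JL,P)=41/2, d(JL,R)=79/2, d(JL,S)=44, d(JL,U)=38
iteration 3: select P,R (d=1); attach at lengths (1/2, 1/2); label the merged cluster PR
  updated: d(DZ,PR)=103/4, d(JL,PR)=30, d(PR,S)=17/2, d(PR,U)=81/2
iteration 4: select PR,S (d=17/2); attach at lengths (15/4, 17/4); label the merged cluster PRS
  updated: d(DZ,PRS)=28, d(JL,PRS)=104/3, d(PRS,U)=112/3
iteration 5: select DZ,JL (d=81/4); attach at lengths (77/8, 77/8); label the merged cluster DJLZ
  updated: d(DJLZ,PRS)=94/3, d(DJLZ,U)=85/2
iteration 6: select DJLZ,PRS (d=94/3); attach at lengths (133/24, 137/12); label the merged cluster DJLPRSZ
  updated: d(DJLPRSZ,U)=282/7
iteration 7: select DJLPRSZ,U (d=282/7); attach at lengths (94/21, 141/7); label the merged cluster DJLPRSUZ
final tree: ((((D:1/2,Z:1/2):77/8,(J:1/2,L:1/2):77/8):133/24,((P:1/2,R:1/2):15/4,S:17/4):137/12):94/21,U:141/7)
total length: 12067/168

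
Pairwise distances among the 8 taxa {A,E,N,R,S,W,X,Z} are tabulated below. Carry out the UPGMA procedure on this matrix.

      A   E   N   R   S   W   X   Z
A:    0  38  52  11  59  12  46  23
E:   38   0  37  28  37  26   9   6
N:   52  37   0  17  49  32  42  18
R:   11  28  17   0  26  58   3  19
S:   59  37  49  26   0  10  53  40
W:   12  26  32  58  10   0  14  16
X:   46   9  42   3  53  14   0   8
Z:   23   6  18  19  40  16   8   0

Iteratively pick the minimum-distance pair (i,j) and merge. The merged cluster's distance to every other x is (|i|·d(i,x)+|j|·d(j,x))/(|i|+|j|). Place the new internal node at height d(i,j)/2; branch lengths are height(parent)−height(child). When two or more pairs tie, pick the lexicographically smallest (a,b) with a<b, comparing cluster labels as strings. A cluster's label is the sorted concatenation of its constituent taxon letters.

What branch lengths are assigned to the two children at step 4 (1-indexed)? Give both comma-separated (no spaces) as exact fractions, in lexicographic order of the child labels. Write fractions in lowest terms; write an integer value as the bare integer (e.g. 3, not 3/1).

1. join R+X (d=3) ⇒ RX; edges |R|=3/2, |X|=3/2
  updated: d(A,RX)=57/2, d(E,RX)=37/2, d(N,RX)=59/2, d(RX,S)=79/2, d(RX,W)=36, d(RX,Z)=27/2
2. join E+Z (d=6) ⇒ EZ; edges |E|=3, |Z|=3
  updated: d(A,EZ)=61/2, d(EZ,N)=55/2, d(EZ,RX)=16, d(EZ,S)=77/2, d(EZ,W)=21
3. join S+W (d=10) ⇒ SW; edges |S|=5, |W|=5
  updated: d(A,SW)=71/2, d(EZ,SW)=119/4, d(N,SW)=81/2, d(RX,SW)=151/4
4. join EZ+RX (d=16) ⇒ ERXZ; edges |EZ|=5, |RX|=13/2
  updated: d(A,ERXZ)=59/2, d(ERXZ,N)=57/2, d(ERXZ,SW)=135/4
5. join ERXZ+N (d=57/2) ⇒ ENRXZ; edges |ERXZ|=25/4, |N|=57/4
  updated: d(A,ENRXZ)=34, d(ENRXZ,SW)=351/10
6. join A+ENRXZ (d=34) ⇒ AENRXZ; edges |A|=17, |ENRXZ|=11/4
  updated: d(AENRXZ,SW)=211/6
7. join AENRXZ+SW (d=211/6) ⇒ AENRSWXZ; edges |AENRXZ|=7/12, |SW|=151/12
final tree: ((A:17,(((E:3,Z:3):5,(R:3/2,X:3/2):13/2):25/4,N:57/4):11/4):7/12,(S:5,W:5):151/12)
total length: 1007/12

5,13/2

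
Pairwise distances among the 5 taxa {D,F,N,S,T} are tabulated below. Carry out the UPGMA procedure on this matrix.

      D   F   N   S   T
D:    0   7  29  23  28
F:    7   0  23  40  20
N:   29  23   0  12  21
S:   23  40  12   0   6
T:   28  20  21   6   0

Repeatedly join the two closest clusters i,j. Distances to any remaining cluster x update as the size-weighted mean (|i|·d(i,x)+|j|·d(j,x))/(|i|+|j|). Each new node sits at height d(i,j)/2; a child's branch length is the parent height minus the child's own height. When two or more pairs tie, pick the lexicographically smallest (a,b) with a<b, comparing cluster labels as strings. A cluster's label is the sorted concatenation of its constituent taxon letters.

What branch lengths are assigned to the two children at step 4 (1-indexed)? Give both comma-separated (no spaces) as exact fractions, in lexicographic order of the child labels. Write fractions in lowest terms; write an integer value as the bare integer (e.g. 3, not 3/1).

121/12,16/3

step 1: merge (S,T) at d=6; branch lengths S→3, T→3; new cluster ST
  updated: d(D,ST)=51/2, d(F,ST)=30, d(N,ST)=33/2
step 2: merge (D,F) at d=7; branch lengths D→7/2, F→7/2; new cluster DF
  updated: d(DF,N)=26, d(DF,ST)=111/4
step 3: merge (N,ST) at d=33/2; branch lengths N→33/4, ST→21/4; new cluster NST
  updated: d(DF,NST)=163/6
step 4: merge (DF,NST) at d=163/6; branch lengths DF→121/12, NST→16/3; new cluster DFNST
final tree: ((D:7/2,F:7/2):121/12,(N:33/4,(S:3,T:3):21/4):16/3)
total length: 503/12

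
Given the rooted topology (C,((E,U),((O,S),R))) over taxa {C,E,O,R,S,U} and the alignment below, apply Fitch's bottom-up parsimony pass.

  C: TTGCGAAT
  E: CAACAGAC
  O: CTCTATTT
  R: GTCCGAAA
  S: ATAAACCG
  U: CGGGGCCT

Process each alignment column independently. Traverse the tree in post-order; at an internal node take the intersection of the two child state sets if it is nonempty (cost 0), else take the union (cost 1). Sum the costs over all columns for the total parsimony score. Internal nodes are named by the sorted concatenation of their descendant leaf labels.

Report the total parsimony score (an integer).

23

site 0, node EU: E={C} ∩ U={C} → {C} (+0)
site 0, node OS: O={C} ∪ S={A} → {A,C} (+1)
site 0, node ORS: OS={A,C} ∪ R={G} → {A,C,G} (+1)
site 0, node EORSU: EU={C} ∩ ORS={A,C,G} → {C} (+0)
site 0, node CEORSU: C={T} ∪ EORSU={C} → {C,T} (+1)
site 1, node EU: E={A} ∪ U={G} → {A,G} (+1)
site 1, node OS: O={T} ∩ S={T} → {T} (+0)
site 1, node ORS: OS={T} ∩ R={T} → {T} (+0)
site 1, node EORSU: EU={A,G} ∪ ORS={T} → {A,G,T} (+1)
site 1, node CEORSU: C={T} ∩ EORSU={A,G,T} → {T} (+0)
site 2, node EU: E={A} ∪ U={G} → {A,G} (+1)
site 2, node OS: O={C} ∪ S={A} → {A,C} (+1)
site 2, node ORS: OS={A,C} ∩ R={C} → {C} (+0)
site 2, node EORSU: EU={A,G} ∪ ORS={C} → {A,C,G} (+1)
site 2, node CEORSU: C={G} ∩ EORSU={A,C,G} → {G} (+0)
site 3, node EU: E={C} ∪ U={G} → {C,G} (+1)
site 3, node OS: O={T} ∪ S={A} → {A,T} (+1)
site 3, node ORS: OS={A,T} ∪ R={C} → {A,C,T} (+1)
site 3, node EORSU: EU={C,G} ∩ ORS={A,C,T} → {C} (+0)
site 3, node CEORSU: C={C} ∩ EORSU={C} → {C} (+0)
site 4, node EU: E={A} ∪ U={G} → {A,G} (+1)
site 4, node OS: O={A} ∩ S={A} → {A} (+0)
site 4, node ORS: OS={A} ∪ R={G} → {A,G} (+1)
site 4, node EORSU: EU={A,G} ∩ ORS={A,G} → {A,G} (+0)
site 4, node CEORSU: C={G} ∩ EORSU={A,G} → {G} (+0)
site 5, node EU: E={G} ∪ U={C} → {C,G} (+1)
site 5, node OS: O={T} ∪ S={C} → {C,T} (+1)
site 5, node ORS: OS={C,T} ∪ R={A} → {A,C,T} (+1)
site 5, node EORSU: EU={C,G} ∩ ORS={A,C,T} → {C} (+0)
site 5, node CEORSU: C={A} ∪ EORSU={C} → {A,C} (+1)
site 6, node EU: E={A} ∪ U={C} → {A,C} (+1)
site 6, node OS: O={T} ∪ S={C} → {C,T} (+1)
site 6, node ORS: OS={C,T} ∪ R={A} → {A,C,T} (+1)
site 6, node EORSU: EU={A,C} ∩ ORS={A,C,T} → {A,C} (+0)
site 6, node CEORSU: C={A} ∩ EORSU={A,C} → {A} (+0)
site 7, node EU: E={C} ∪ U={T} → {C,T} (+1)
site 7, node OS: O={T} ∪ S={G} → {G,T} (+1)
site 7, node ORS: OS={G,T} ∪ R={A} → {A,G,T} (+1)
site 7, node EORSU: EU={C,T} ∩ ORS={A,G,T} → {T} (+0)
site 7, node CEORSU: C={T} ∩ EORSU={T} → {T} (+0)
per-site changes: [3, 2, 3, 3, 2, 4, 3, 3]; total = 23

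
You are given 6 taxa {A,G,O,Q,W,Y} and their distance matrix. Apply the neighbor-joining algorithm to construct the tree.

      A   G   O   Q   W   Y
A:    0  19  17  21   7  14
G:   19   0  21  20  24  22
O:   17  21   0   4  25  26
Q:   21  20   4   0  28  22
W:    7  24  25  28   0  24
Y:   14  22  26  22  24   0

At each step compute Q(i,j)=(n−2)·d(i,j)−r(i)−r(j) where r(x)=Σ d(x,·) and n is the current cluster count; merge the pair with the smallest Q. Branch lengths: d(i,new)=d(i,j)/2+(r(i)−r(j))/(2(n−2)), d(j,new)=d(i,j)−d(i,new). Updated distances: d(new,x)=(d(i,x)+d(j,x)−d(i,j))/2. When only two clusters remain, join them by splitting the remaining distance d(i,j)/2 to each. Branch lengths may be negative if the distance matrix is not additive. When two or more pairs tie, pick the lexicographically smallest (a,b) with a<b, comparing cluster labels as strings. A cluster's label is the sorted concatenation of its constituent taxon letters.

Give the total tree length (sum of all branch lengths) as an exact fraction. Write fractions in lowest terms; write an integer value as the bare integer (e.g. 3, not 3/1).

765/16

iteration 1: select O,Q (d=4, Q=-172); attach at lengths (7/4, 9/4); label the merged cluster OQ
  updated: d(A,OQ)=17, d(G,OQ)=37/2, d(OQ,W)=49/2, d(OQ,Y)=22
iteration 2: select A,W (d=7, Q=-231/2); attach at lengths (-1/4, 29/4); label the merged cluster AW
  updated: d(AW,G)=18, d(AW,OQ)=69/4, d(AW,Y)=31/2
iteration 3: select AW,Y (d=31/2, Q=-317/4); attach at lengths (89/16, 159/16); label the merged cluster AWY
  updated: d(AWY,G)=49/4, d(AWY,OQ)=95/8
iteration 4: select AWY,G (d=49/4, Q=-341/8); attach at lengths (45/16, 151/16); label the merged cluster AGWY
  updated: d(AGWY,OQ)=145/16
iteration 5: select AGWY,OQ (d=145/16); attach at lengths (145/32, 145/32); label the merged cluster AGOQWY
final tree: ((((A:-1/4,W:29/4):89/16,Y:159/16):45/16,G:151/16):145/32,(O:7/4,Q:9/4):145/32)
total length: 765/16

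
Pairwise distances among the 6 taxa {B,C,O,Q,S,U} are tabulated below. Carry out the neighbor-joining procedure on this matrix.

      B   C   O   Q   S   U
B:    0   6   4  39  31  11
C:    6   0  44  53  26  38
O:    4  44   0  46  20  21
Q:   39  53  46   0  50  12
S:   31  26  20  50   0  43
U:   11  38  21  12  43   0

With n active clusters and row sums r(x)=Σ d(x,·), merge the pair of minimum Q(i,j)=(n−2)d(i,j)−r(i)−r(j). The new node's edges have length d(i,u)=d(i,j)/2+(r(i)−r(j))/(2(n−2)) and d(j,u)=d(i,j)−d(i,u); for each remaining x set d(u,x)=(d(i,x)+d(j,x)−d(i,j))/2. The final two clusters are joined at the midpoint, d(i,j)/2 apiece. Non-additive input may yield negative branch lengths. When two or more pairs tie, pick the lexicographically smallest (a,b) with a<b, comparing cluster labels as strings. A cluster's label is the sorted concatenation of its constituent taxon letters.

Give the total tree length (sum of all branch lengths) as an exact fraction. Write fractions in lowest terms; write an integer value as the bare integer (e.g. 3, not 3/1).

1. join Q+U (d=12, Q=-277) ⇒ QU; edges |Q|=123/8, |U|=-27/8
  updated: d(B,QU)=19, d(C,QU)=79/2, d(O,QU)=55/2, d(QU,S)=81/2
2. join B+C (d=6, Q=-315/2) ⇒ BC; edges |B|=-25/4, |C|=49/4
  updated: d(BC,O)=21, d(BC,QU)=105/4, d(BC,S)=51/2
3. join BC+QU (d=105/4, Q=-229/2) ⇒ BCQU; edges |BC|=31/4, |QU|=37/2
  updated: d(BCQU,O)=89/8, d(BCQU,S)=159/8
4. join BCQU+O (d=89/8, Q=-51) ⇒ BCOQU; edges |BCQU|=11/2, |O|=45/8
  updated: d(BCOQU,S)=115/8
5. join BCOQU+S (d=115/8) ⇒ BCOQSU; edges |BCOQU|=115/16, |S|=115/16
final tree: ((((B:-25/4,C:49/4):31/4,(Q:123/8,U:-27/8):37/2):11/2,O:45/8):115/16,S:115/16)
total length: 279/4

279/4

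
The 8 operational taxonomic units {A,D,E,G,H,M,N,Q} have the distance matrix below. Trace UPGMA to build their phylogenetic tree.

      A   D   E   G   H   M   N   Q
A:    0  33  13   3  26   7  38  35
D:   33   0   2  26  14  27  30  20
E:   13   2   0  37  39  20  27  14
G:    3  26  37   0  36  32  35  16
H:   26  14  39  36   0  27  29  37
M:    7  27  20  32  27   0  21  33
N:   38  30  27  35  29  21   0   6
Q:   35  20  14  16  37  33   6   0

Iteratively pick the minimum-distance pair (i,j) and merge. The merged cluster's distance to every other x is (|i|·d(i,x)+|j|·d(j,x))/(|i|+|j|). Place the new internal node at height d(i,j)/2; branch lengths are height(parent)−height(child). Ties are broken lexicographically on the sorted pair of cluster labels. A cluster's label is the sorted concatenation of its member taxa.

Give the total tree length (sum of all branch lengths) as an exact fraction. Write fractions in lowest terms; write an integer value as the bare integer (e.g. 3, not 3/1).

11803/168

1. join D+E (d=2) ⇒ DE; edges |D|=1, |E|=1
  updated: d(A,DE)=23, d(DE,G)=63/2, d(DE,H)=53/2, d(DE,M)=47/2, d(DE,N)=57/2, d(DE,Q)=17
2. join A+G (d=3) ⇒ AG; edges |A|=3/2, |G|=3/2
  updated: d(AG,DE)=109/4, d(AG,H)=31, d(AG,M)=39/2, d(AG,N)=73/2, d(AG,Q)=51/2
3. join N+Q (d=6) ⇒ NQ; edges |N|=3, |Q|=3
  updated: d(AG,NQ)=31, d(DE,NQ)=91/4, d(H,NQ)=33, d(M,NQ)=27
4. join AG+M (d=39/2) ⇒ AGM; edges |AG|=33/4, |M|=39/4
  updated: d(AGM,DE)=26, d(AGM,H)=89/3, d(AGM,NQ)=89/3
5. join DE+NQ (d=91/4) ⇒ DENQ; edges |DE|=83/8, |NQ|=67/8
  updated: d(AGM,DENQ)=167/6, d(DENQ,H)=119/4
6. join AGM+DENQ (d=167/6) ⇒ ADEGMNQ; edges |AGM|=25/6, |DENQ|=61/24
  updated: d(ADEGMNQ,H)=208/7
7. join ADEGMNQ+H (d=208/7) ⇒ ADEGHMNQ; edges |ADEGMNQ|=79/84, |H|=104/7
final tree: ((((A:3/2,G:3/2):33/4,M:39/4):25/6,((D:1,E:1):83/8,(N:3,Q:3):67/8):61/24):79/84,H:104/7)
total length: 11803/168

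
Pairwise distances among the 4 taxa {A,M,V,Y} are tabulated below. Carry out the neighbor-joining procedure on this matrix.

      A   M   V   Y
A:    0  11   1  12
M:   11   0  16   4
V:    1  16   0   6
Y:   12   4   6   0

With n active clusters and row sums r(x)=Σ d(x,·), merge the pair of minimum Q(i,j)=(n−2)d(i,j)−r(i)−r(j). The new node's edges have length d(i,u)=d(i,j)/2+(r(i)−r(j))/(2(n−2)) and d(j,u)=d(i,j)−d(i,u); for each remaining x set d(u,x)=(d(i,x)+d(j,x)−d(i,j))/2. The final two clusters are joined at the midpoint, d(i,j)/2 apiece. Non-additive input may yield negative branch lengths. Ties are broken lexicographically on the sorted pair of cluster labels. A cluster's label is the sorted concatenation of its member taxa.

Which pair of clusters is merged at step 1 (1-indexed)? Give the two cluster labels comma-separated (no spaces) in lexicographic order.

A,V

1. join A+V (d=1, Q=-45) ⇒ AV; edges |A|=3/4, |V|=1/4
  updated: d(AV,M)=13, d(AV,Y)=17/2
2. join AV+M (d=13, Q=-51/2) ⇒ AMV; edges |AV|=35/4, |M|=17/4
  updated: d(AMV,Y)=-1/4
3. join AMV+Y (d=-1/4) ⇒ AMVY; edges |AMV|=-1/8, |Y|=-1/8
final tree: (((A:3/4,V:1/4):35/4,M:17/4):-1/8,Y:-1/8)
total length: 55/4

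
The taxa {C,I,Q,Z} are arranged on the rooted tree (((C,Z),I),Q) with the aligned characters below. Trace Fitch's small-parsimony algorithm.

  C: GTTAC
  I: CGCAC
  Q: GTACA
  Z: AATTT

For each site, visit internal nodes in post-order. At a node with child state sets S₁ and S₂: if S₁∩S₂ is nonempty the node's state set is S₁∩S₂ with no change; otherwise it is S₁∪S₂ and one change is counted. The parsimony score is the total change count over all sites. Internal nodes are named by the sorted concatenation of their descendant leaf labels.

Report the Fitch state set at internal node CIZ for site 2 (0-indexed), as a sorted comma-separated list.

site 0, node CZ: C={G} ∪ Z={A} → {A,G} (+1)
site 0, node CIZ: CZ={A,G} ∪ I={C} → {A,C,G} (+1)
site 0, node CIQZ: CIZ={A,C,G} ∩ Q={G} → {G} (+0)
site 1, node CZ: C={T} ∪ Z={A} → {A,T} (+1)
site 1, node CIZ: CZ={A,T} ∪ I={G} → {A,G,T} (+1)
site 1, node CIQZ: CIZ={A,G,T} ∩ Q={T} → {T} (+0)
site 2, node CZ: C={T} ∩ Z={T} → {T} (+0)
site 2, node CIZ: CZ={T} ∪ I={C} → {C,T} (+1)
site 2, node CIQZ: CIZ={C,T} ∪ Q={A} → {A,C,T} (+1)
site 3, node CZ: C={A} ∪ Z={T} → {A,T} (+1)
site 3, node CIZ: CZ={A,T} ∩ I={A} → {A} (+0)
site 3, node CIQZ: CIZ={A} ∪ Q={C} → {A,C} (+1)
site 4, node CZ: C={C} ∪ Z={T} → {C,T} (+1)
site 4, node CIZ: CZ={C,T} ∩ I={C} → {C} (+0)
site 4, node CIQZ: CIZ={C} ∪ Q={A} → {A,C} (+1)
per-site changes: [2, 2, 2, 2, 2]; total = 10

C,T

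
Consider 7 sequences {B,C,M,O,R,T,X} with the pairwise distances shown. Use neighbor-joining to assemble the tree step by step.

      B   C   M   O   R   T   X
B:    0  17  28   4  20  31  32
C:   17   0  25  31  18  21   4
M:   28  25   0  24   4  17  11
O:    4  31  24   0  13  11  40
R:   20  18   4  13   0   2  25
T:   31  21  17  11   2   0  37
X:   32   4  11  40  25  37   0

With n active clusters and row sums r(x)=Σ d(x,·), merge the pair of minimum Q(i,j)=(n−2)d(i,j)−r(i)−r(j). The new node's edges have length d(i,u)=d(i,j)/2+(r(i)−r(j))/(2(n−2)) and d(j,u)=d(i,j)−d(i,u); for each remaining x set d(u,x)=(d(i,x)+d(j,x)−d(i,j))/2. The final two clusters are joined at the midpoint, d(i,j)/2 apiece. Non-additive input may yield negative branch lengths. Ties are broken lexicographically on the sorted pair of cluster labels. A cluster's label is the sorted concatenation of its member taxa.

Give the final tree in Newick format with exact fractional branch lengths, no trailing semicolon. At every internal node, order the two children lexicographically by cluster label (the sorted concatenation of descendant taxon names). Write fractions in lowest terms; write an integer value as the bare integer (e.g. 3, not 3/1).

((((B:9/2,O:-1/2):199/16,((C:-13/10,X:53/10):151/12,M:41/12):73/16):53/16,R:-43/16):75/32,T:75/32)

iteration 1: select C,X (d=4, Q=-245); attach at lengths (-13/10, 53/10); label the merged cluster CX
  updated: d(B,CX)=45/2, d(CX,M)=16, d(CX,O)=67/2, d(CX,R)=39/2, d(CX,T)=27
iteration 2: select B,O (d=4, Q=-175); attach at lengths (9/2, -1/2); label the merged cluster BO
  updated: d(BO,CX)=26, d(BO,M)=24, d(BO,R)=29/2, d(BO,T)=19
iteration 3: select CX,M (d=16, Q=-203/2); attach at lengths (151/12, 41/12); label the merged cluster CMX
  updated: d(BO,CMX)=17, d(CMX,R)=15/4, d(CMX,T)=14
iteration 4: select BO,CMX (d=17, Q=-205/4); attach at lengths (199/16, 73/16); label the merged cluster BCMOX
  updated: d(BCMOX,R)=5/8, d(BCMOX,T)=8
iteration 5: select BCMOX,R (d=5/8, Q=-85/8); attach at lengths (53/16, -43/16); label the merged cluster BCMORX
  updated: d(BCMORX,T)=75/16
iteration 6: select BCMORX,T (d=75/16); attach at lengths (75/32, 75/32); label the merged cluster BCMORTX
final tree: ((((B:9/2,O:-1/2):199/16,((C:-13/10,X:53/10):151/12,M:41/12):73/16):53/16,R:-43/16):75/32,T:75/32)
total length: 741/16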